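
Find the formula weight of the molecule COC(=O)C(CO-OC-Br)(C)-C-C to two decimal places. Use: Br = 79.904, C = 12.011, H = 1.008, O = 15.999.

255.11

Molecular formula: C8H15BrO4.
M = 1×79.904 + 8×12.011 + 15×1.008 + 4×15.999 = 255.11 g/mol.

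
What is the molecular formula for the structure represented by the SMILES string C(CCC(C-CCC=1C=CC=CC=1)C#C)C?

C16H22

Heavy atoms from the SMILES: 16 C.
Implicit hydrogens by atom environment:
  6 × C: 2 H each → 12
  5 × C (aromatic): 1 H each → 5
  2 × C: 1 H each → 2
  1 × C: 3 H
  1 × C: no H
  1 × C (aromatic): no H
  Total hydrogens = 22.
Molecular formula: C16H22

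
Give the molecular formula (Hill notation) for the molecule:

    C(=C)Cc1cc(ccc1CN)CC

Heavy atoms from the SMILES: 12 C, 1 N.
Implicit hydrogens by atom environment:
  4 × C: 2 H each → 8
  3 × C (aromatic): 1 H each → 3
  3 × C (aromatic): no H
  1 × C: 3 H
  1 × C: 1 H
  1 × N: 2 H
  Total hydrogens = 17.
Molecular formula: C12H17N

C12H17N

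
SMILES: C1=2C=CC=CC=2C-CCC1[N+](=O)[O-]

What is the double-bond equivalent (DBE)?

6

Molecular formula from the SMILES: C10H11NO2.
DoU = (2C + 2 + N − H − X)/2 = (2·10 + 2 + 1 − 11 − 0)/2 = 12/2 = 6.
(Structurally: 2 ring(s) + 4 π bond(s) = 6.)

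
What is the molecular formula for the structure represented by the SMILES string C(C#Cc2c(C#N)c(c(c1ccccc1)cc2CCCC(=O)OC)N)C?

C22H22N2O2

Heavy atoms from the SMILES: 22 C, 2 N, 2 O.
Implicit hydrogens by atom environment:
  6 × C (aromatic): 1 H each → 6
  6 × C (aromatic): no H
  4 × C: 2 H each → 8
  4 × C: no H
  2 × C: 3 H each → 6
  2 × O: no H
  1 × N: 2 H
  1 × N: no H
  Total hydrogens = 22.
Molecular formula: C22H22N2O2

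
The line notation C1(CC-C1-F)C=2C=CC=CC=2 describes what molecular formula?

C10H11F

Heavy atoms from the SMILES: 10 C, 1 F.
Implicit hydrogens by atom environment:
  5 × C (aromatic): 1 H each → 5
  2 × C: 2 H each → 4
  2 × C: 1 H each → 2
  1 × C (aromatic): no H
  1 × F: no H
  Total hydrogens = 11.
Molecular formula: C10H11F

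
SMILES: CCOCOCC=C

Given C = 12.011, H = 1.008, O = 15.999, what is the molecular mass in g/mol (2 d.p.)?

Molecular formula: C6H12O2.
M = 6×12.011 + 12×1.008 + 2×15.999 = 116.16 g/mol.

116.16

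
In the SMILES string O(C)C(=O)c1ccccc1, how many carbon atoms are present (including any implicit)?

The symbol for carbon appears 8 times in the SMILES. Lowercase c denotes aromatic carbon and counts toward C.

8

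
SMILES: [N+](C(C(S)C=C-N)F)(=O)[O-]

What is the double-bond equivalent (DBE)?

Molecular formula from the SMILES: C4H7FN2O2S.
DoU = (2C + 2 + N − H − X)/2 = (2·4 + 2 + 2 − 7 − 1)/2 = 4/2 = 2.
(Structurally: 0 ring(s) + 2 π bond(s) = 2.)

2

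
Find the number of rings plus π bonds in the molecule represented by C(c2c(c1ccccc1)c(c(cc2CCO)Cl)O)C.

8

Molecular formula from the SMILES: C16H17ClO2.
DoU = (2C + 2 + N − H − X)/2 = (2·16 + 2 + 0 − 17 − 1)/2 = 16/2 = 8.
(Structurally: 2 ring(s) + 6 π bond(s) = 8.)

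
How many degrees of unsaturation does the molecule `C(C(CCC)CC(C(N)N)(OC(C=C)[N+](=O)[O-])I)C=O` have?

Molecular formula from the SMILES: C12H22IN3O4.
DoU = (2C + 2 + N − H − X)/2 = (2·12 + 2 + 3 − 22 − 1)/2 = 6/2 = 3.
(Structurally: 0 ring(s) + 3 π bond(s) = 3.)

3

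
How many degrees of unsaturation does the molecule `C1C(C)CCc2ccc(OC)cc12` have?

5

Molecular formula from the SMILES: C12H16O.
DoU = (2C + 2 + N − H − X)/2 = (2·12 + 2 + 0 − 16 − 0)/2 = 10/2 = 5.
(Structurally: 2 ring(s) + 3 π bond(s) = 5.)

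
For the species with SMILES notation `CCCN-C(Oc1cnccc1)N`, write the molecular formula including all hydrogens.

C9H15N3O

Heavy atoms from the SMILES: 9 C, 3 N, 1 O.
Implicit hydrogens by atom environment:
  4 × C (aromatic): 1 H each → 4
  2 × C: 2 H each → 4
  1 × C: 3 H
  1 × C: 1 H
  1 × C (aromatic): no H
  1 × N: 2 H
  1 × N: 1 H
  1 × N (aromatic): no H
  1 × O: no H
  Total hydrogens = 15.
Molecular formula: C9H15N3O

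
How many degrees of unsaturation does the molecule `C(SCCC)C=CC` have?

Molecular formula from the SMILES: C7H14S.
DoU = (2C + 2 + N − H − X)/2 = (2·7 + 2 + 0 − 14 − 0)/2 = 2/2 = 1.
(Structurally: 0 ring(s) + 1 π bond(s) = 1.)

1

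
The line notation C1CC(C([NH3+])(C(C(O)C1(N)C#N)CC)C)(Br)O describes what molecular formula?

Heavy atoms from the SMILES: 1 Br, 11 C, 3 N, 2 O.
Implicit hydrogens by atom environment:
  4 × C: no H
  3 × C: 2 H each → 6
  2 × C: 3 H each → 6
  2 × C: 1 H each → 2
  2 × O: 1 H each → 2
  1 × Br: no H
  1 × N (charge +1): 3 H
  1 × N: 2 H
  1 × N: no H
  Total hydrogens = 21.
Net charge +1.
Molecular formula: C11H21BrN3O2+

C11H21BrN3O2+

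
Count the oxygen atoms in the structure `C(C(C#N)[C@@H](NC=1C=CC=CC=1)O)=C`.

The symbol for oxygen appears 1 time in the SMILES.

1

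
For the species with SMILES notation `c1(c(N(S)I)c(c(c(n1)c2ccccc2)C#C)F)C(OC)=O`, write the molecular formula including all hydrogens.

C15H10FIN2O2S

Heavy atoms from the SMILES: 15 C, 1 F, 1 I, 2 N, 2 O, 1 S.
Implicit hydrogens by atom environment:
  6 × C (aromatic): no H
  5 × C (aromatic): 1 H each → 5
  2 × C: no H
  2 × O: no H
  1 × C: 3 H
  1 × C: 1 H
  1 × F: no H
  1 × I: no H
  1 × N (aromatic): no H
  1 × N: no H
  1 × S: 1 H
  Total hydrogens = 10.
Molecular formula: C15H10FIN2O2S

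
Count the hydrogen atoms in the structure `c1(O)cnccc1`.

Hydrogens are implicit in SMILES; fill each atom to its normal valence:
  4 × C (aromatic): 1 H each → 4
  1 × C (aromatic): no H
  1 × N (aromatic): no H
  1 × O: 1 H
  Total hydrogens = 5.

5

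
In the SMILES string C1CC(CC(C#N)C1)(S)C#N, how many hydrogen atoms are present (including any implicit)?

Hydrogens are implicit in SMILES; fill each atom to its normal valence:
  4 × C: 2 H each → 8
  3 × C: no H
  2 × N: no H
  1 × C: 1 H
  1 × S: 1 H
  Total hydrogens = 10.

10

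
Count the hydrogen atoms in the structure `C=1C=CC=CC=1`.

Hydrogens are implicit in SMILES; fill each atom to its normal valence:
  6 × C (aromatic): 1 H each → 6
  Total hydrogens = 6.

6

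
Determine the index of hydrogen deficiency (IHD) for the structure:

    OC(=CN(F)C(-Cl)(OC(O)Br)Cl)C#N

3

Molecular formula from the SMILES: C5H4BrCl2FN2O3.
DoU = (2C + 2 + N − H − X)/2 = (2·5 + 2 + 2 − 4 − 4)/2 = 6/2 = 3.
(Structurally: 0 ring(s) + 3 π bond(s) = 3.)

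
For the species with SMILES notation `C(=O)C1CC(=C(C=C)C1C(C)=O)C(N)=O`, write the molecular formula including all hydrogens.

C11H13NO3

Heavy atoms from the SMILES: 11 C, 1 N, 3 O.
Implicit hydrogens by atom environment:
  4 × C: 1 H each → 4
  4 × C: no H
  3 × O: no H
  2 × C: 2 H each → 4
  1 × C: 3 H
  1 × N: 2 H
  Total hydrogens = 13.
Molecular formula: C11H13NO3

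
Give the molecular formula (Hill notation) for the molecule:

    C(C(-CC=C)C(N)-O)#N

C6H10N2O

Heavy atoms from the SMILES: 6 C, 2 N, 1 O.
Implicit hydrogens by atom environment:
  3 × C: 1 H each → 3
  2 × C: 2 H each → 4
  1 × C: no H
  1 × N: 2 H
  1 × N: no H
  1 × O: 1 H
  Total hydrogens = 10.
Molecular formula: C6H10N2O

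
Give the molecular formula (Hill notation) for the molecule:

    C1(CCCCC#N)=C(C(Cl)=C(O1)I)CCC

C12H15ClINO

Heavy atoms from the SMILES: 12 C, 1 Cl, 1 I, 1 N, 1 O.
Implicit hydrogens by atom environment:
  6 × C: 2 H each → 12
  4 × C (aromatic): no H
  1 × C: 3 H
  1 × C: no H
  1 × Cl: no H
  1 × I: no H
  1 × N: no H
  1 × O (aromatic): no H
  Total hydrogens = 15.
Molecular formula: C12H15ClINO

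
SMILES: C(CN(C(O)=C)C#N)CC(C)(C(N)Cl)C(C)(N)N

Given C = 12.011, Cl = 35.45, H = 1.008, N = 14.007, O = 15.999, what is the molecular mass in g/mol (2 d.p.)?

Molecular formula: C11H22ClN5O.
M = 11×12.011 + 1×35.45 + 22×1.008 + 5×14.007 + 1×15.999 = 275.78 g/mol.

275.78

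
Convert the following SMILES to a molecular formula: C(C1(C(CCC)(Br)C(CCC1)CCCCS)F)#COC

Heavy atoms from the SMILES: 1 Br, 16 C, 1 F, 1 O, 1 S.
Implicit hydrogens by atom environment:
  9 × C: 2 H each → 18
  4 × C: no H
  2 × C: 3 H each → 6
  1 × Br: no H
  1 × C: 1 H
  1 × F: no H
  1 × O: no H
  1 × S: 1 H
  Total hydrogens = 26.
Molecular formula: C16H26BrFOS

C16H26BrFOS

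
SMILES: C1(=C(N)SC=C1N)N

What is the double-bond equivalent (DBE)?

Molecular formula from the SMILES: C4H7N3S.
DoU = (2C + 2 + N − H − X)/2 = (2·4 + 2 + 3 − 7 − 0)/2 = 6/2 = 3.
(Structurally: 1 ring(s) + 2 π bond(s) = 3.)

3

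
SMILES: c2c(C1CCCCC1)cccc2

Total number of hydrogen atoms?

16

Hydrogens are implicit in SMILES; fill each atom to its normal valence:
  5 × C: 2 H each → 10
  5 × C (aromatic): 1 H each → 5
  1 × C: 1 H
  1 × C (aromatic): no H
  Total hydrogens = 16.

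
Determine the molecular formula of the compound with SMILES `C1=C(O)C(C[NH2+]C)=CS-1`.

Heavy atoms from the SMILES: 6 C, 1 N, 1 O, 1 S.
Implicit hydrogens by atom environment:
  2 × C (aromatic): 1 H each → 2
  2 × C (aromatic): no H
  1 × C: 3 H
  1 × C: 2 H
  1 × N (charge +1): 2 H
  1 × O: 1 H
  1 × S (aromatic): no H
  Total hydrogens = 10.
Net charge +1.
Molecular formula: C6H10NOS+

C6H10NOS+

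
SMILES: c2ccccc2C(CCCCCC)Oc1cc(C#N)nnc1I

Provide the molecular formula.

C18H20IN3O

Heavy atoms from the SMILES: 18 C, 1 I, 3 N, 1 O.
Implicit hydrogens by atom environment:
  6 × C (aromatic): 1 H each → 6
  5 × C: 2 H each → 10
  4 × C (aromatic): no H
  2 × N (aromatic): no H
  1 × C: 3 H
  1 × C: 1 H
  1 × C: no H
  1 × I: no H
  1 × N: no H
  1 × O: no H
  Total hydrogens = 20.
Molecular formula: C18H20IN3O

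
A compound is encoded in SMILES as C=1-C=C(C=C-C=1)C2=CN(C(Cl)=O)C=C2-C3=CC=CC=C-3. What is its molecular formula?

Heavy atoms from the SMILES: 17 C, 1 Cl, 1 N, 1 O.
Implicit hydrogens by atom environment:
  12 × C (aromatic): 1 H each → 12
  4 × C (aromatic): no H
  1 × C: no H
  1 × Cl: no H
  1 × N (aromatic): no H
  1 × O: no H
  Total hydrogens = 12.
Molecular formula: C17H12ClNO

C17H12ClNO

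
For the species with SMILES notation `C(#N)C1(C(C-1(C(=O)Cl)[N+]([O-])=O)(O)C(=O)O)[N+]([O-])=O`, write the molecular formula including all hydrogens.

C6H2ClN3O8

Heavy atoms from the SMILES: 6 C, 1 Cl, 3 N, 8 O.
Implicit hydrogens by atom environment:
  6 × C: no H
  4 × O: no H
  2 × N (charge +1): no H
  2 × O: 1 H each → 2
  2 × O (charge -1): no H
  1 × Cl: no H
  1 × N: no H
  Total hydrogens = 2.
Molecular formula: C6H2ClN3O8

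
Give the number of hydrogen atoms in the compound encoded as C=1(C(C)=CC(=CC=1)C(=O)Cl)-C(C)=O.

9

Hydrogens are implicit in SMILES; fill each atom to its normal valence:
  3 × C (aromatic): 1 H each → 3
  3 × C (aromatic): no H
  2 × C: 3 H each → 6
  2 × C: no H
  2 × O: no H
  1 × Cl: no H
  Total hydrogens = 9.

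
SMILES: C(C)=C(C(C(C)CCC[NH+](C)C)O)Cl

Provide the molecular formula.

C11H23ClNO+

Heavy atoms from the SMILES: 11 C, 1 Cl, 1 N, 1 O.
Implicit hydrogens by atom environment:
  4 × C: 3 H each → 12
  3 × C: 2 H each → 6
  3 × C: 1 H each → 3
  1 × C: no H
  1 × Cl: no H
  1 × N (charge +1): 1 H
  1 × O: 1 H
  Total hydrogens = 23.
Net charge +1.
Molecular formula: C11H23ClNO+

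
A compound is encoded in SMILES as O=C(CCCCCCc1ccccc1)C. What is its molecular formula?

Heavy atoms from the SMILES: 14 C, 1 O.
Implicit hydrogens by atom environment:
  6 × C: 2 H each → 12
  5 × C (aromatic): 1 H each → 5
  1 × C: 3 H
  1 × C (aromatic): no H
  1 × C: no H
  1 × O: no H
  Total hydrogens = 20.
Molecular formula: C14H20O

C14H20O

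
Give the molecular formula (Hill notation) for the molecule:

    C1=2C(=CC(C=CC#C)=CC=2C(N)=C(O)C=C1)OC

Heavy atoms from the SMILES: 15 C, 1 N, 2 O.
Implicit hydrogens by atom environment:
  6 × C (aromatic): no H
  4 × C (aromatic): 1 H each → 4
  3 × C: 1 H each → 3
  1 × C: 3 H
  1 × C: no H
  1 × N: 2 H
  1 × O: 1 H
  1 × O: no H
  Total hydrogens = 13.
Molecular formula: C15H13NO2

C15H13NO2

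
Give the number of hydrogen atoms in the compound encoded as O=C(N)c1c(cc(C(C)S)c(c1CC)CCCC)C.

Hydrogens are implicit in SMILES; fill each atom to its normal valence:
  5 × C (aromatic): no H
  4 × C: 3 H each → 12
  4 × C: 2 H each → 8
  1 × C (aromatic): 1 H
  1 × C: 1 H
  1 × C: no H
  1 × N: 2 H
  1 × O: no H
  1 × S: 1 H
  Total hydrogens = 25.

25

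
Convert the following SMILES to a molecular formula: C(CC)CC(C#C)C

Heavy atoms from the SMILES: 8 C.
Implicit hydrogens by atom environment:
  3 × C: 2 H each → 6
  2 × C: 3 H each → 6
  2 × C: 1 H each → 2
  1 × C: no H
  Total hydrogens = 14.
Molecular formula: C8H14

C8H14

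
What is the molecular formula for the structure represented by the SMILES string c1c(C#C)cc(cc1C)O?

C9H8O

Heavy atoms from the SMILES: 9 C, 1 O.
Implicit hydrogens by atom environment:
  3 × C (aromatic): 1 H each → 3
  3 × C (aromatic): no H
  1 × C: 3 H
  1 × C: 1 H
  1 × C: no H
  1 × O: 1 H
  Total hydrogens = 8.
Molecular formula: C9H8O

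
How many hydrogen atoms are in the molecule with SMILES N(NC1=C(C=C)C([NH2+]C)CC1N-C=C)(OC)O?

Hydrogens are implicit in SMILES; fill each atom to its normal valence:
  4 × C: 1 H each → 4
  3 × C: 2 H each → 6
  2 × C: 3 H each → 6
  2 × C: no H
  2 × N: 1 H each → 2
  1 × N (charge +1): 2 H
  1 × N: no H
  1 × O: 1 H
  1 × O: no H
  Total hydrogens = 21.

21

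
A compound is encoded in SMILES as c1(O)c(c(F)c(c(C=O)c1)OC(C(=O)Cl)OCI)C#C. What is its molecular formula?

C12H7ClFIO5

Heavy atoms from the SMILES: 12 C, 1 Cl, 1 F, 1 I, 5 O.
Implicit hydrogens by atom environment:
  5 × C (aromatic): no H
  4 × O: no H
  3 × C: 1 H each → 3
  2 × C: no H
  1 × C: 2 H
  1 × C (aromatic): 1 H
  1 × Cl: no H
  1 × F: no H
  1 × I: no H
  1 × O: 1 H
  Total hydrogens = 7.
Molecular formula: C12H7ClFIO5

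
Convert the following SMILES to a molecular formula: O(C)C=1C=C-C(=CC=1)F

C7H7FO

Heavy atoms from the SMILES: 7 C, 1 F, 1 O.
Implicit hydrogens by atom environment:
  4 × C (aromatic): 1 H each → 4
  2 × C (aromatic): no H
  1 × C: 3 H
  1 × F: no H
  1 × O: no H
  Total hydrogens = 7.
Molecular formula: C7H7FO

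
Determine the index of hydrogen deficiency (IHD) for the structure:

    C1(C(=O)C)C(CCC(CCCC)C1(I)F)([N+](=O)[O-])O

3

Molecular formula from the SMILES: C12H19FINO4.
DoU = (2C + 2 + N − H − X)/2 = (2·12 + 2 + 1 − 19 − 2)/2 = 6/2 = 3.
(Structurally: 1 ring(s) + 2 π bond(s) = 3.)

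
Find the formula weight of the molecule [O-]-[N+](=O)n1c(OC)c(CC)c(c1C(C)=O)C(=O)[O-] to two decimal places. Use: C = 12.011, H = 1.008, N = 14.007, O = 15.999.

Molecular formula: C10H11N2O6-.
M = 10×12.011 + 11×1.008 + 2×14.007 + 6×15.999 = 255.21 g/mol.

255.21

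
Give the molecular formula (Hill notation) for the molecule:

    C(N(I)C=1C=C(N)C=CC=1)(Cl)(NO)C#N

Heavy atoms from the SMILES: 8 C, 1 Cl, 1 I, 4 N, 1 O.
Implicit hydrogens by atom environment:
  4 × C (aromatic): 1 H each → 4
  2 × C: no H
  2 × C (aromatic): no H
  2 × N: no H
  1 × Cl: no H
  1 × I: no H
  1 × N: 2 H
  1 × N: 1 H
  1 × O: 1 H
  Total hydrogens = 8.
Molecular formula: C8H8ClIN4O

C8H8ClIN4O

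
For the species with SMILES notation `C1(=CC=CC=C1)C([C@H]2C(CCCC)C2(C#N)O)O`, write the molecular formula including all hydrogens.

C15H19NO2

Heavy atoms from the SMILES: 15 C, 1 N, 2 O.
Implicit hydrogens by atom environment:
  5 × C (aromatic): 1 H each → 5
  3 × C: 2 H each → 6
  3 × C: 1 H each → 3
  2 × C: no H
  2 × O: 1 H each → 2
  1 × C: 3 H
  1 × C (aromatic): no H
  1 × N: no H
  Total hydrogens = 19.
Molecular formula: C15H19NO2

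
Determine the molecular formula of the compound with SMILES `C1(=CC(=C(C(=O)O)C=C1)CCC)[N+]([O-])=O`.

C10H11NO4

Heavy atoms from the SMILES: 10 C, 1 N, 4 O.
Implicit hydrogens by atom environment:
  3 × C (aromatic): 1 H each → 3
  3 × C (aromatic): no H
  2 × C: 2 H each → 4
  2 × O: no H
  1 × C: 3 H
  1 × C: no H
  1 × N (charge +1): no H
  1 × O: 1 H
  1 × O (charge -1): no H
  Total hydrogens = 11.
Molecular formula: C10H11NO4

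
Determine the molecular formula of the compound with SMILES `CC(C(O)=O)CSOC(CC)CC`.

C9H18O3S

Heavy atoms from the SMILES: 9 C, 3 O, 1 S.
Implicit hydrogens by atom environment:
  3 × C: 3 H each → 9
  3 × C: 2 H each → 6
  2 × C: 1 H each → 2
  2 × O: no H
  1 × C: no H
  1 × O: 1 H
  1 × S: no H
  Total hydrogens = 18.
Molecular formula: C9H18O3S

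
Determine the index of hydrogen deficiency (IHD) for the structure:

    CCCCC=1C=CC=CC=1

4

Molecular formula from the SMILES: C10H14.
DoU = (2C + 2 + N − H − X)/2 = (2·10 + 2 + 0 − 14 − 0)/2 = 8/2 = 4.
(Structurally: 1 ring(s) + 3 π bond(s) = 4.)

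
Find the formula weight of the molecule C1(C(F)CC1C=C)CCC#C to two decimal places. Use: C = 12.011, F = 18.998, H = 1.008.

Molecular formula: C10H13F.
M = 10×12.011 + 1×18.998 + 13×1.008 = 152.21 g/mol.

152.21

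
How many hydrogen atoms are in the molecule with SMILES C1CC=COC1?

8

Hydrogens are implicit in SMILES; fill each atom to its normal valence:
  3 × C: 2 H each → 6
  2 × C: 1 H each → 2
  1 × O: no H
  Total hydrogens = 8.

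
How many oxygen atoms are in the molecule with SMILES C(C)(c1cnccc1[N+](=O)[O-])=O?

The symbol for oxygen appears 3 times in the SMILES.

3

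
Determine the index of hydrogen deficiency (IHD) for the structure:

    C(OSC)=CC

Molecular formula from the SMILES: C4H8OS.
DoU = (2C + 2 + N − H − X)/2 = (2·4 + 2 + 0 − 8 − 0)/2 = 2/2 = 1.
(Structurally: 0 ring(s) + 1 π bond(s) = 1.)

1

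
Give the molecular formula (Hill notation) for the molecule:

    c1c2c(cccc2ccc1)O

Heavy atoms from the SMILES: 10 C, 1 O.
Implicit hydrogens by atom environment:
  7 × C (aromatic): 1 H each → 7
  3 × C (aromatic): no H
  1 × O: 1 H
  Total hydrogens = 8.
Molecular formula: C10H8O

C10H8O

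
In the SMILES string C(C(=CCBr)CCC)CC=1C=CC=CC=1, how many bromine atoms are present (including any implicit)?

The symbol for bromine appears 1 time in the SMILES.

1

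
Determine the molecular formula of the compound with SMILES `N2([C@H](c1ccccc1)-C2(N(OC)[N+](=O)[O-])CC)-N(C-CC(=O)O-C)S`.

C15H22N4O5S

Heavy atoms from the SMILES: 15 C, 4 N, 5 O, 1 S.
Implicit hydrogens by atom environment:
  5 × C (aromatic): 1 H each → 5
  4 × O: no H
  3 × C: 3 H each → 9
  3 × C: 2 H each → 6
  3 × N: no H
  2 × C: no H
  1 × C: 1 H
  1 × C (aromatic): no H
  1 × N (charge +1): no H
  1 × O (charge -1): no H
  1 × S: 1 H
  Total hydrogens = 22.
Molecular formula: C15H22N4O5S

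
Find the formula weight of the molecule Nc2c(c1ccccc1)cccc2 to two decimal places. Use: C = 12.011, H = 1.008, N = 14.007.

Molecular formula: C12H11N.
M = 12×12.011 + 11×1.008 + 1×14.007 = 169.23 g/mol.

169.23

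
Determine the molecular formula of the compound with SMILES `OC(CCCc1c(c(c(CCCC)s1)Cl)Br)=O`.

Heavy atoms from the SMILES: 1 Br, 12 C, 1 Cl, 2 O, 1 S.
Implicit hydrogens by atom environment:
  6 × C: 2 H each → 12
  4 × C (aromatic): no H
  1 × Br: no H
  1 × C: 3 H
  1 × C: no H
  1 × Cl: no H
  1 × O: 1 H
  1 × O: no H
  1 × S (aromatic): no H
  Total hydrogens = 16.
Molecular formula: C12H16BrClO2S

C12H16BrClO2S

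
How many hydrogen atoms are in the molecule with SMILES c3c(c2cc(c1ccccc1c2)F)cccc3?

Hydrogens are implicit in SMILES; fill each atom to its normal valence:
  11 × C (aromatic): 1 H each → 11
  5 × C (aromatic): no H
  1 × F: no H
  Total hydrogens = 11.

11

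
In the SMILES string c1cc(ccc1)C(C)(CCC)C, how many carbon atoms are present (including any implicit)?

12

The symbol for carbon appears 12 times in the SMILES. Lowercase c denotes aromatic carbon and counts toward C.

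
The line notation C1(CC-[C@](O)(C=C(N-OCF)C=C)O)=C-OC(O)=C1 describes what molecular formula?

Heavy atoms from the SMILES: 12 C, 1 F, 1 N, 5 O.
Implicit hydrogens by atom environment:
  4 × C: 2 H each → 8
  3 × O: 1 H each → 3
  2 × C (aromatic): 1 H each → 2
  2 × C: 1 H each → 2
  2 × C (aromatic): no H
  2 × C: no H
  1 × F: no H
  1 × N: 1 H
  1 × O (aromatic): no H
  1 × O: no H
  Total hydrogens = 16.
Molecular formula: C12H16FNO5

C12H16FNO5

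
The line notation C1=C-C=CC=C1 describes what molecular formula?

C6H6

Heavy atoms from the SMILES: 6 C.
Implicit hydrogens by atom environment:
  6 × C (aromatic): 1 H each → 6
  Total hydrogens = 6.
Molecular formula: C6H6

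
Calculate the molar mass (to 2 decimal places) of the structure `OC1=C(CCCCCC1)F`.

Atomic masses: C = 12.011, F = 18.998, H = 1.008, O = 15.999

Molecular formula: C8H13FO.
M = 8×12.011 + 1×18.998 + 13×1.008 + 1×15.999 = 144.19 g/mol.

144.19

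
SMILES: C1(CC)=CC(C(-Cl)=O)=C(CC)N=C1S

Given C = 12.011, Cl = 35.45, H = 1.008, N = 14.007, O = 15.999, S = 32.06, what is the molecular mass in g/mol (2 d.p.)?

Molecular formula: C10H12ClNOS.
M = 10×12.011 + 1×35.45 + 12×1.008 + 1×14.007 + 1×15.999 + 1×32.06 = 229.72 g/mol.

229.72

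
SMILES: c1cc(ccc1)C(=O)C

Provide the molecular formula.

C8H8O

Heavy atoms from the SMILES: 8 C, 1 O.
Implicit hydrogens by atom environment:
  5 × C (aromatic): 1 H each → 5
  1 × C: 3 H
  1 × C (aromatic): no H
  1 × C: no H
  1 × O: no H
  Total hydrogens = 8.
Molecular formula: C8H8O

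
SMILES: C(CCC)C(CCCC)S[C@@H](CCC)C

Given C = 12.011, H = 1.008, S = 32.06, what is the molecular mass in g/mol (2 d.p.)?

Molecular formula: C14H30S.
M = 14×12.011 + 30×1.008 + 1×32.06 = 230.45 g/mol.

230.45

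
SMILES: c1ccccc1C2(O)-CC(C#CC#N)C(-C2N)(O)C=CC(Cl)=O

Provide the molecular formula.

Heavy atoms from the SMILES: 17 C, 1 Cl, 2 N, 3 O.
Implicit hydrogens by atom environment:
  6 × C: no H
  5 × C (aromatic): 1 H each → 5
  4 × C: 1 H each → 4
  2 × O: 1 H each → 2
  1 × C: 2 H
  1 × C (aromatic): no H
  1 × Cl: no H
  1 × N: 2 H
  1 × N: no H
  1 × O: no H
  Total hydrogens = 15.
Molecular formula: C17H15ClN2O3

C17H15ClN2O3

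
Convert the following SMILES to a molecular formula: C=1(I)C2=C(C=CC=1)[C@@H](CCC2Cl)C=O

Heavy atoms from the SMILES: 11 C, 1 Cl, 1 I, 1 O.
Implicit hydrogens by atom environment:
  3 × C (aromatic): 1 H each → 3
  3 × C: 1 H each → 3
  3 × C (aromatic): no H
  2 × C: 2 H each → 4
  1 × Cl: no H
  1 × I: no H
  1 × O: no H
  Total hydrogens = 10.
Molecular formula: C11H10ClIO

C11H10ClIO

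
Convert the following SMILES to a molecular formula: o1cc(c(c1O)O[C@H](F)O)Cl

Heavy atoms from the SMILES: 5 C, 1 Cl, 1 F, 4 O.
Implicit hydrogens by atom environment:
  3 × C (aromatic): no H
  2 × O: 1 H each → 2
  1 × C (aromatic): 1 H
  1 × C: 1 H
  1 × Cl: no H
  1 × F: no H
  1 × O (aromatic): no H
  1 × O: no H
  Total hydrogens = 4.
Molecular formula: C5H4ClFO4

C5H4ClFO4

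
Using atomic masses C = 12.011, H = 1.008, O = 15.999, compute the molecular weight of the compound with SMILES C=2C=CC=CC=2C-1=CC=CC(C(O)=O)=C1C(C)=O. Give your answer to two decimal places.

Molecular formula: C15H12O3.
M = 15×12.011 + 12×1.008 + 3×15.999 = 240.26 g/mol.

240.26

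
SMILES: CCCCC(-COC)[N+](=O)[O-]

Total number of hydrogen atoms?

Hydrogens are implicit in SMILES; fill each atom to its normal valence:
  4 × C: 2 H each → 8
  2 × C: 3 H each → 6
  2 × O: no H
  1 × C: 1 H
  1 × N (charge +1): no H
  1 × O (charge -1): no H
  Total hydrogens = 15.

15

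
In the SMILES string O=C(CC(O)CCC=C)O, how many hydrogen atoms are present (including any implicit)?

Hydrogens are implicit in SMILES; fill each atom to its normal valence:
  4 × C: 2 H each → 8
  2 × C: 1 H each → 2
  2 × O: 1 H each → 2
  1 × C: no H
  1 × O: no H
  Total hydrogens = 12.

12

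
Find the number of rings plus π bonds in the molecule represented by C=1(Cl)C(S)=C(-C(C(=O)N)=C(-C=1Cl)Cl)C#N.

7

Molecular formula from the SMILES: C8H3Cl3N2OS.
DoU = (2C + 2 + N − H − X)/2 = (2·8 + 2 + 2 − 3 − 3)/2 = 14/2 = 7.
(Structurally: 1 ring(s) + 6 π bond(s) = 7.)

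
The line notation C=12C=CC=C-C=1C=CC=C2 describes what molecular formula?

Heavy atoms from the SMILES: 10 C.
Implicit hydrogens by atom environment:
  8 × C (aromatic): 1 H each → 8
  2 × C (aromatic): no H
  Total hydrogens = 8.
Molecular formula: C10H8

C10H8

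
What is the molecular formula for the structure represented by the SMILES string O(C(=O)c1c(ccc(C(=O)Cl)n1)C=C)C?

Heavy atoms from the SMILES: 10 C, 1 Cl, 1 N, 3 O.
Implicit hydrogens by atom environment:
  3 × C (aromatic): no H
  3 × O: no H
  2 × C (aromatic): 1 H each → 2
  2 × C: no H
  1 × C: 3 H
  1 × C: 2 H
  1 × C: 1 H
  1 × Cl: no H
  1 × N (aromatic): no H
  Total hydrogens = 8.
Molecular formula: C10H8ClNO3

C10H8ClNO3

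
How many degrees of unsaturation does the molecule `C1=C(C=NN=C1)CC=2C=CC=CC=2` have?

8

Molecular formula from the SMILES: C11H10N2.
DoU = (2C + 2 + N − H − X)/2 = (2·11 + 2 + 2 − 10 − 0)/2 = 16/2 = 8.
(Structurally: 2 ring(s) + 6 π bond(s) = 8.)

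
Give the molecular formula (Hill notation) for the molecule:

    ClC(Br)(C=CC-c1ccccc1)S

Heavy atoms from the SMILES: 1 Br, 10 C, 1 Cl, 1 S.
Implicit hydrogens by atom environment:
  5 × C (aromatic): 1 H each → 5
  2 × C: 1 H each → 2
  1 × Br: no H
  1 × C: 2 H
  1 × C: no H
  1 × C (aromatic): no H
  1 × Cl: no H
  1 × S: 1 H
  Total hydrogens = 10.
Molecular formula: C10H10BrClS

C10H10BrClS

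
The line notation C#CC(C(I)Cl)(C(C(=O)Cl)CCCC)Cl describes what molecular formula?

Heavy atoms from the SMILES: 10 C, 3 Cl, 1 I, 1 O.
Implicit hydrogens by atom environment:
  3 × C: 2 H each → 6
  3 × C: 1 H each → 3
  3 × C: no H
  3 × Cl: no H
  1 × C: 3 H
  1 × I: no H
  1 × O: no H
  Total hydrogens = 12.
Molecular formula: C10H12Cl3IO

C10H12Cl3IO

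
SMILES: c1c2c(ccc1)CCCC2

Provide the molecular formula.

C10H12

Heavy atoms from the SMILES: 10 C.
Implicit hydrogens by atom environment:
  4 × C: 2 H each → 8
  4 × C (aromatic): 1 H each → 4
  2 × C (aromatic): no H
  Total hydrogens = 12.
Molecular formula: C10H12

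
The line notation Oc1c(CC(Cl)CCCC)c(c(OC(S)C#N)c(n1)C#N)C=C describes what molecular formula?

C16H18ClN3O2S

Heavy atoms from the SMILES: 16 C, 1 Cl, 3 N, 2 O, 1 S.
Implicit hydrogens by atom environment:
  5 × C: 2 H each → 10
  5 × C (aromatic): no H
  3 × C: 1 H each → 3
  2 × C: no H
  2 × N: no H
  1 × C: 3 H
  1 × Cl: no H
  1 × N (aromatic): no H
  1 × O: 1 H
  1 × O: no H
  1 × S: 1 H
  Total hydrogens = 18.
Molecular formula: C16H18ClN3O2S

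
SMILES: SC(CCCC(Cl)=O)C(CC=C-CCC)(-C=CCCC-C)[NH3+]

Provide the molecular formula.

Heavy atoms from the SMILES: 18 C, 1 Cl, 1 N, 1 O, 1 S.
Implicit hydrogens by atom environment:
  9 × C: 2 H each → 18
  5 × C: 1 H each → 5
  2 × C: 3 H each → 6
  2 × C: no H
  1 × Cl: no H
  1 × N (charge +1): 3 H
  1 × O: no H
  1 × S: 1 H
  Total hydrogens = 33.
Net charge +1.
Molecular formula: C18H33ClNOS+

C18H33ClNOS+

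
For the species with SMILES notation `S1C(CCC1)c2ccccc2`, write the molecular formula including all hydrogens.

Heavy atoms from the SMILES: 10 C, 1 S.
Implicit hydrogens by atom environment:
  5 × C (aromatic): 1 H each → 5
  3 × C: 2 H each → 6
  1 × C: 1 H
  1 × C (aromatic): no H
  1 × S: no H
  Total hydrogens = 12.
Molecular formula: C10H12S

C10H12S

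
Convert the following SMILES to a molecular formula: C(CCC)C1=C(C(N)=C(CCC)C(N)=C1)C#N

C14H21N3

Heavy atoms from the SMILES: 14 C, 3 N.
Implicit hydrogens by atom environment:
  5 × C: 2 H each → 10
  5 × C (aromatic): no H
  2 × C: 3 H each → 6
  2 × N: 2 H each → 4
  1 × C (aromatic): 1 H
  1 × C: no H
  1 × N: no H
  Total hydrogens = 21.
Molecular formula: C14H21N3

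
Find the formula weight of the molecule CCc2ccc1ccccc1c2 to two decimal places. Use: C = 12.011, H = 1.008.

Molecular formula: C12H12.
M = 12×12.011 + 12×1.008 = 156.23 g/mol.

156.23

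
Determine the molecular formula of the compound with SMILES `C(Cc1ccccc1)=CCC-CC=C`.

Heavy atoms from the SMILES: 14 C.
Implicit hydrogens by atom environment:
  5 × C: 2 H each → 10
  5 × C (aromatic): 1 H each → 5
  3 × C: 1 H each → 3
  1 × C (aromatic): no H
  Total hydrogens = 18.
Molecular formula: C14H18

C14H18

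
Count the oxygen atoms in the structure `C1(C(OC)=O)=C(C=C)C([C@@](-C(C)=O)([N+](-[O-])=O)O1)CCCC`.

6

The symbol for oxygen appears 6 times in the SMILES.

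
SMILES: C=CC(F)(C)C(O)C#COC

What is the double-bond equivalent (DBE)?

3

Molecular formula from the SMILES: C8H11FO2.
DoU = (2C + 2 + N − H − X)/2 = (2·8 + 2 + 0 − 11 − 1)/2 = 6/2 = 3.
(Structurally: 0 ring(s) + 3 π bond(s) = 3.)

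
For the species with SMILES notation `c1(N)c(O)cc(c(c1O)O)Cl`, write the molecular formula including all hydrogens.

Heavy atoms from the SMILES: 6 C, 1 Cl, 1 N, 3 O.
Implicit hydrogens by atom environment:
  5 × C (aromatic): no H
  3 × O: 1 H each → 3
  1 × C (aromatic): 1 H
  1 × Cl: no H
  1 × N: 2 H
  Total hydrogens = 6.
Molecular formula: C6H6ClNO3

C6H6ClNO3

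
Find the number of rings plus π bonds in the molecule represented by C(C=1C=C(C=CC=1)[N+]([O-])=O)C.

Molecular formula from the SMILES: C8H9NO2.
DoU = (2C + 2 + N − H − X)/2 = (2·8 + 2 + 1 − 9 − 0)/2 = 10/2 = 5.
(Structurally: 1 ring(s) + 4 π bond(s) = 5.)

5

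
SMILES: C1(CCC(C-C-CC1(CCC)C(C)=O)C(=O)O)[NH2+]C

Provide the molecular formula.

C15H28NO3+

Heavy atoms from the SMILES: 15 C, 1 N, 3 O.
Implicit hydrogens by atom environment:
  7 × C: 2 H each → 14
  3 × C: 3 H each → 9
  3 × C: no H
  2 × C: 1 H each → 2
  2 × O: no H
  1 × N (charge +1): 2 H
  1 × O: 1 H
  Total hydrogens = 28.
Net charge +1.
Molecular formula: C15H28NO3+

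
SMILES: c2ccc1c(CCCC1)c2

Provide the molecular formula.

C10H12

Heavy atoms from the SMILES: 10 C.
Implicit hydrogens by atom environment:
  4 × C: 2 H each → 8
  4 × C (aromatic): 1 H each → 4
  2 × C (aromatic): no H
  Total hydrogens = 12.
Molecular formula: C10H12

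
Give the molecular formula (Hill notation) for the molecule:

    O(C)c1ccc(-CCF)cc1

Heavy atoms from the SMILES: 9 C, 1 F, 1 O.
Implicit hydrogens by atom environment:
  4 × C (aromatic): 1 H each → 4
  2 × C: 2 H each → 4
  2 × C (aromatic): no H
  1 × C: 3 H
  1 × F: no H
  1 × O: no H
  Total hydrogens = 11.
Molecular formula: C9H11FO

C9H11FO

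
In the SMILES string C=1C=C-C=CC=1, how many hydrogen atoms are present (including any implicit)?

6

Hydrogens are implicit in SMILES; fill each atom to its normal valence:
  6 × C (aromatic): 1 H each → 6
  Total hydrogens = 6.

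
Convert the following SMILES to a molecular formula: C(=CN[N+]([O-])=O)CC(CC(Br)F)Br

C6H9Br2FN2O2

Heavy atoms from the SMILES: 2 Br, 6 C, 1 F, 2 N, 2 O.
Implicit hydrogens by atom environment:
  4 × C: 1 H each → 4
  2 × Br: no H
  2 × C: 2 H each → 4
  1 × F: no H
  1 × N: 1 H
  1 × N (charge +1): no H
  1 × O: no H
  1 × O (charge -1): no H
  Total hydrogens = 9.
Molecular formula: C6H9Br2FN2O2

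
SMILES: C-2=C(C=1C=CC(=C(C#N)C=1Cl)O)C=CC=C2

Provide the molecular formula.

C13H8ClNO

Heavy atoms from the SMILES: 13 C, 1 Cl, 1 N, 1 O.
Implicit hydrogens by atom environment:
  7 × C (aromatic): 1 H each → 7
  5 × C (aromatic): no H
  1 × C: no H
  1 × Cl: no H
  1 × N: no H
  1 × O: 1 H
  Total hydrogens = 8.
Molecular formula: C13H8ClNO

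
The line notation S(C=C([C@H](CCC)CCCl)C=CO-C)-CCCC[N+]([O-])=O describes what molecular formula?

C15H26ClNO3S

Heavy atoms from the SMILES: 15 C, 1 Cl, 1 N, 3 O, 1 S.
Implicit hydrogens by atom environment:
  8 × C: 2 H each → 16
  4 × C: 1 H each → 4
  2 × C: 3 H each → 6
  2 × O: no H
  1 × C: no H
  1 × Cl: no H
  1 × N (charge +1): no H
  1 × O (charge -1): no H
  1 × S: no H
  Total hydrogens = 26.
Molecular formula: C15H26ClNO3S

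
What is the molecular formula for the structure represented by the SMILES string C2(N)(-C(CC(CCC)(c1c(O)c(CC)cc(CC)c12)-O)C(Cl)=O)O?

Heavy atoms from the SMILES: 18 C, 1 Cl, 1 N, 4 O.
Implicit hydrogens by atom environment:
  5 × C: 2 H each → 10
  5 × C (aromatic): no H
  3 × C: 3 H each → 9
  3 × C: no H
  3 × O: 1 H each → 3
  1 × C (aromatic): 1 H
  1 × C: 1 H
  1 × Cl: no H
  1 × N: 2 H
  1 × O: no H
  Total hydrogens = 26.
Molecular formula: C18H26ClNO4

C18H26ClNO4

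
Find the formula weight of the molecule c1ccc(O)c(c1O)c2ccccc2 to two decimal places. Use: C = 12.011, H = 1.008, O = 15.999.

186.21

Molecular formula: C12H10O2.
M = 12×12.011 + 10×1.008 + 2×15.999 = 186.21 g/mol.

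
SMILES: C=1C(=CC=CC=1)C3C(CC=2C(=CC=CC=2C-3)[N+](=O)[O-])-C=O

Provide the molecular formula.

Heavy atoms from the SMILES: 17 C, 1 N, 3 O.
Implicit hydrogens by atom environment:
  8 × C (aromatic): 1 H each → 8
  4 × C (aromatic): no H
  3 × C: 1 H each → 3
  2 × C: 2 H each → 4
  2 × O: no H
  1 × N (charge +1): no H
  1 × O (charge -1): no H
  Total hydrogens = 15.
Molecular formula: C17H15NO3

C17H15NO3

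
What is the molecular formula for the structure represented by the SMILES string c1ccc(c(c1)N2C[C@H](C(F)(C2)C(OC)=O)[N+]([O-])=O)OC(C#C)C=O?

C16H15FN2O6

Heavy atoms from the SMILES: 16 C, 1 F, 2 N, 6 O.
Implicit hydrogens by atom environment:
  5 × O: no H
  4 × C: 1 H each → 4
  4 × C (aromatic): 1 H each → 4
  3 × C: no H
  2 × C: 2 H each → 4
  2 × C (aromatic): no H
  1 × C: 3 H
  1 × F: no H
  1 × N: no H
  1 × N (charge +1): no H
  1 × O (charge -1): no H
  Total hydrogens = 15.
Molecular formula: C16H15FN2O6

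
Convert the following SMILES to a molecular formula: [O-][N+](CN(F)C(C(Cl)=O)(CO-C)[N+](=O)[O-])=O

Heavy atoms from the SMILES: 5 C, 1 Cl, 1 F, 3 N, 6 O.
Implicit hydrogens by atom environment:
  4 × O: no H
  2 × C: 2 H each → 4
  2 × C: no H
  2 × N (charge +1): no H
  2 × O (charge -1): no H
  1 × C: 3 H
  1 × Cl: no H
  1 × F: no H
  1 × N: no H
  Total hydrogens = 7.
Molecular formula: C5H7ClFN3O6

C5H7ClFN3O6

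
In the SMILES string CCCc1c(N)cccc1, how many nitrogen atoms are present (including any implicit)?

The symbol for nitrogen appears 1 time in the SMILES.

1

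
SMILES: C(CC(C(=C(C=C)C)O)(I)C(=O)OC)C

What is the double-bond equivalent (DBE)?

3

Molecular formula from the SMILES: C11H17IO3.
DoU = (2C + 2 + N − H − X)/2 = (2·11 + 2 + 0 − 17 − 1)/2 = 6/2 = 3.
(Structurally: 0 ring(s) + 3 π bond(s) = 3.)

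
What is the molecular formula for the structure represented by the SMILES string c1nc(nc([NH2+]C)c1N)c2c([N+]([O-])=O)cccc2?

Heavy atoms from the SMILES: 11 C, 5 N, 2 O.
Implicit hydrogens by atom environment:
  5 × C (aromatic): 1 H each → 5
  5 × C (aromatic): no H
  2 × N (aromatic): no H
  1 × C: 3 H
  1 × N (charge +1): 2 H
  1 × N: 2 H
  1 × N (charge +1): no H
  1 × O: no H
  1 × O (charge -1): no H
  Total hydrogens = 12.
Net charge +1.
Molecular formula: C11H12N5O2+

C11H12N5O2+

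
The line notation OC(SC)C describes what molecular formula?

C3H8OS

Heavy atoms from the SMILES: 3 C, 1 O, 1 S.
Implicit hydrogens by atom environment:
  2 × C: 3 H each → 6
  1 × C: 1 H
  1 × O: 1 H
  1 × S: no H
  Total hydrogens = 8.
Molecular formula: C3H8OS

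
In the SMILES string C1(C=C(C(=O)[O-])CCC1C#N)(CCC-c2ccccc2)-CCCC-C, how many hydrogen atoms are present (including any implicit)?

Hydrogens are implicit in SMILES; fill each atom to its normal valence:
  9 × C: 2 H each → 18
  5 × C (aromatic): 1 H each → 5
  4 × C: no H
  2 × C: 1 H each → 2
  1 × C: 3 H
  1 × C (aromatic): no H
  1 × N: no H
  1 × O: no H
  1 × O (charge -1): no H
  Total hydrogens = 28.

28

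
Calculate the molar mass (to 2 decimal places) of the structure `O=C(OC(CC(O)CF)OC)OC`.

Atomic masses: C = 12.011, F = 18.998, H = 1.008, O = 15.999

Molecular formula: C7H13FO5.
M = 7×12.011 + 1×18.998 + 13×1.008 + 5×15.999 = 196.17 g/mol.

196.17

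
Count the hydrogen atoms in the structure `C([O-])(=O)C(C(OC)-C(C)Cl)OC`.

12

Hydrogens are implicit in SMILES; fill each atom to its normal valence:
  3 × C: 3 H each → 9
  3 × C: 1 H each → 3
  3 × O: no H
  1 × C: no H
  1 × Cl: no H
  1 × O (charge -1): no H
  Total hydrogens = 12.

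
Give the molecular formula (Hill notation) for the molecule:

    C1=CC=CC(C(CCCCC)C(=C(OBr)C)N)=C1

Heavy atoms from the SMILES: 1 Br, 15 C, 1 N, 1 O.
Implicit hydrogens by atom environment:
  5 × C (aromatic): 1 H each → 5
  4 × C: 2 H each → 8
  2 × C: 3 H each → 6
  2 × C: no H
  1 × Br: no H
  1 × C: 1 H
  1 × C (aromatic): no H
  1 × N: 2 H
  1 × O: no H
  Total hydrogens = 22.
Molecular formula: C15H22BrNO

C15H22BrNO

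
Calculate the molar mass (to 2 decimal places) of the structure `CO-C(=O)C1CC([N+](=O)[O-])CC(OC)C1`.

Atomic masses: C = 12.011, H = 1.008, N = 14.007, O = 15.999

217.22

Molecular formula: C9H15NO5.
M = 9×12.011 + 15×1.008 + 1×14.007 + 5×15.999 = 217.22 g/mol.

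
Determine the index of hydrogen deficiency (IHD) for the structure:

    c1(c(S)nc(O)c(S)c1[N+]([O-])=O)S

Molecular formula from the SMILES: C5H4N2O3S3.
DoU = (2C + 2 + N − H − X)/2 = (2·5 + 2 + 2 − 4 − 0)/2 = 10/2 = 5.
(Structurally: 1 ring(s) + 4 π bond(s) = 5.)

5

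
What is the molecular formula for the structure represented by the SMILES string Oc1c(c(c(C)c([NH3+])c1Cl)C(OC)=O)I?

C9H10ClINO3+

Heavy atoms from the SMILES: 9 C, 1 Cl, 1 I, 1 N, 3 O.
Implicit hydrogens by atom environment:
  6 × C (aromatic): no H
  2 × C: 3 H each → 6
  2 × O: no H
  1 × C: no H
  1 × Cl: no H
  1 × I: no H
  1 × N (charge +1): 3 H
  1 × O: 1 H
  Total hydrogens = 10.
Net charge +1.
Molecular formula: C9H10ClINO3+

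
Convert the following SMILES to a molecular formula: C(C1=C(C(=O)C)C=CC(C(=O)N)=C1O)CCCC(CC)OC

Heavy atoms from the SMILES: 17 C, 1 N, 4 O.
Implicit hydrogens by atom environment:
  5 × C: 2 H each → 10
  4 × C (aromatic): no H
  3 × C: 3 H each → 9
  3 × O: no H
  2 × C (aromatic): 1 H each → 2
  2 × C: no H
  1 × C: 1 H
  1 × N: 2 H
  1 × O: 1 H
  Total hydrogens = 25.
Molecular formula: C17H25NO4

C17H25NO4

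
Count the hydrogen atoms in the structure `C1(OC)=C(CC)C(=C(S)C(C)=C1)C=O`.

Hydrogens are implicit in SMILES; fill each atom to its normal valence:
  5 × C (aromatic): no H
  3 × C: 3 H each → 9
  2 × O: no H
  1 × C: 2 H
  1 × C (aromatic): 1 H
  1 × C: 1 H
  1 × S: 1 H
  Total hydrogens = 14.

14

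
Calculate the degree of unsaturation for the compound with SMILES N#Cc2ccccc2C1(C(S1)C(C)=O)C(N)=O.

9

Molecular formula from the SMILES: C12H10N2O2S.
DoU = (2C + 2 + N − H − X)/2 = (2·12 + 2 + 2 − 10 − 0)/2 = 18/2 = 9.
(Structurally: 2 ring(s) + 7 π bond(s) = 9.)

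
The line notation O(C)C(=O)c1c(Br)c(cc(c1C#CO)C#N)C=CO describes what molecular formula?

Heavy atoms from the SMILES: 1 Br, 13 C, 1 N, 4 O.
Implicit hydrogens by atom environment:
  5 × C (aromatic): no H
  4 × C: no H
  2 × C: 1 H each → 2
  2 × O: 1 H each → 2
  2 × O: no H
  1 × Br: no H
  1 × C: 3 H
  1 × C (aromatic): 1 H
  1 × N: no H
  Total hydrogens = 8.
Molecular formula: C13H8BrNO4

C13H8BrNO4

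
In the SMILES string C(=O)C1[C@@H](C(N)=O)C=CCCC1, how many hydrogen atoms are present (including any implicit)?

Hydrogens are implicit in SMILES; fill each atom to its normal valence:
  5 × C: 1 H each → 5
  3 × C: 2 H each → 6
  2 × O: no H
  1 × C: no H
  1 × N: 2 H
  Total hydrogens = 13.

13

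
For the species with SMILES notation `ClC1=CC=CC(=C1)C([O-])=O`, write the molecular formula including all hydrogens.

C7H4ClO2-

Heavy atoms from the SMILES: 7 C, 1 Cl, 2 O.
Implicit hydrogens by atom environment:
  4 × C (aromatic): 1 H each → 4
  2 × C (aromatic): no H
  1 × C: no H
  1 × Cl: no H
  1 × O: no H
  1 × O (charge -1): no H
  Total hydrogens = 4.
Net charge -1.
Molecular formula: C7H4ClO2-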